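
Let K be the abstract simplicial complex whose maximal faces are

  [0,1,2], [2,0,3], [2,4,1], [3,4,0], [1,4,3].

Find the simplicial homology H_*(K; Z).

We work with the vertex ordering 0 < 1 < 2 < 3 < 4. The simplices of K, each written with vertices in increasing order, are:

  0-simplices (5): [0], [1], [2], [3], [4]
  1-simplices (10): [0,1], [0,2], [0,3], [0,4], [1,2], [1,3], [1,4], [2,3], [2,4], [3,4]
  2-simplices (5): [0,1,2], [0,2,3], [0,3,4], [1,2,4], [1,3,4]

giving chain groups C_0 ≅ Z^5, C_1 ≅ Z^10, C_2 ≅ Z^5.

Boundary ∂_1: C_1 → C_0 maps an edge to its endpoints' difference, ∂[p,q] = q − p.
As a 5×10 matrix over Z this has rank 4, with invariant factors (1,1,1,1).

Boundary ∂_2: C_2 → C_1 acts by ∂[p,q,r] = [q,r] − [p,r] + [p,q]. For instance
  ∂[0,2,3] = [2,3] − [0,3] + [0,2],
  ∂[1,2,4] = [2,4] − [1,4] + [1,2].
As a 10×5 matrix over Z this has rank 5, with invariant factors (1,1,1,1,1).

Computing H_k = (kernel of ∂_k) / (image of ∂_{k+1}):

  H_0: rank C_0 − rank ∂_1 = 5 − 4 = 1, and the invariant factors of ∂_1 are all 1, so H_0 ≅ Z.
  H_1: rank ker ∂_1 − rank ∂_2 = (10 − 4) − 5 = 1, and the invariant factors of ∂_2 are all 1, so H_1 ≅ Z.
  H_2: rank ker ∂_2 − rank ∂_3 = (5 − 5) − 0 = 0, and there is no ∂_3, so H_2 ≅ 0.

H_0 ≅ Z,  H_1 ≅ Z,  H_2 = 0.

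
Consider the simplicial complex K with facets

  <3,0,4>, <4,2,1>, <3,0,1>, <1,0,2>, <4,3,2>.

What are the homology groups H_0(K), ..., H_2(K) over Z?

H_0 ≅ Z,  H_1 ≅ Z,  H_2 = 0.

We work with the vertex ordering 0 < 1 < 2 < 3 < 4. The simplices of K, each written with vertices in increasing order, are:

  0-simplices (5): [0], [1], [2], [3], [4]
  1-simplices (10): [0,1], [0,2], [0,3], [0,4], [1,2], [1,3], [1,4], [2,3], [2,4], [3,4]
  2-simplices (5): [0,1,2], [0,1,3], [0,3,4], [1,2,4], [2,3,4]

giving chain groups C_0 ≅ Z^5, C_1 ≅ Z^10, C_2 ≅ Z^5.

The boundary map ∂_1: C_1 → C_0 is given by ∂[p,q] = [q] − [p]. For instance
  ∂[1,4] = [4] − [1].
As a 5×10 matrix over Z this has rank 4, with invariant factors (1,1,1,1).

∂_2: C_2 → C_1 sends each 2-simplex [p,q,r] to [q,r] − [p,r] + [p,q]. For instance
  ∂[0,3,4] = [3,4] − [0,4] + [0,3],
  ∂[0,1,3] = [1,3] − [0,3] + [0,1].
The resulting 10×5 matrix has rank 5, and its Smith normal form has invariant factors (1,1,1,1,1).

Computing H_k = (kernel of ∂_k) / (image of ∂_{k+1}):

  H_0: rank C_0 − rank ∂_1 = 5 − 4 = 1, and the invariant factors of ∂_1 are all 1, so H_0 ≅ Z.
  H_1: rank ker ∂_1 − rank ∂_2 = (10 − 4) − 5 = 1, and the invariant factors of ∂_2 are all 1, so H_1 ≅ Z.
  H_2: rank ker ∂_2 − rank ∂_3 = (5 − 5) − 0 = 0, and there is no ∂_3, so H_2 ≅ 0.

(K is a triangulation of the Möbius band.)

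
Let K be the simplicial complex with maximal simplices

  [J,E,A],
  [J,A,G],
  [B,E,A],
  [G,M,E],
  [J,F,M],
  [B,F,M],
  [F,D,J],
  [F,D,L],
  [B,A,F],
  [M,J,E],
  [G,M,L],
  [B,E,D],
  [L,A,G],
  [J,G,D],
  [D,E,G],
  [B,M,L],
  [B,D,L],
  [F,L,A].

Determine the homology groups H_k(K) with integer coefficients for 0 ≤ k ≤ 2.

H_0 ≅ Z,  H_1 ≅ Z ⊕ Z/2Z,  H_2 = 0.

Take the total order A < B < D < E < F < G < J < L < M on the vertex set. Then K (dimension 2) consists of the simplices:

  0-simplices (9): A, B, D, E, F, G, J, L, M
  1-simplices (27): AB, AE, AF, AG, AJ, AL, BD, BE, BF, BL, BM, DE, DF, DG, DJ, DL, EG, EJ, EM, FJ, FL, FM, GJ, GL, GM, JM, LM
  2-simplices (18): ABE, ABF, AEJ, AFL, AGJ, AGL, BDE, BDL, BFM, BLM, DEG, DFJ, DFL, DGJ, EGM, EJM, FJM, GLM

so the chain groups are C_0 ≅ Z^9, C_1 ≅ Z^27, C_2 ≅ Z^18.

Boundary ∂_1: C_1 → C_0 is given by ∂[p,q] = [q] − [p].
As a 9×27 matrix over Z this has rank 8, with invariant factors (1,1,1,1,1,1,1,1).

The boundary map ∂_2: C_2 → C_1 sends each 2-simplex [p,q,r] to [q,r] − [p,r] + [p,q]. For instance
  ∂BLM = LM − BM + BL,
  ∂AFL = FL − AL + AF.
This gives a 27×18 integer matrix of rank 18; reducing to Smith normal form yields diagonal entries (1,1,1,1,1,1,1,1,1,1,1,1,1,1,1,1,1,2).

Now H_k = ker ∂_k / im ∂_{k+1}, so:

  H_0: rank C_0 − rank ∂_1 = 9 − 8 = 1, and the invariant factors of ∂_1 are all 1, so H_0 = Z.
  H_1: rank ker ∂_1 − rank ∂_2 = (27 − 8) − 18 = 1, and ∂_2 has invariant factor 2 > 1, so H_1 = Z ⊕ Z/2Z.
  H_2: rank ker ∂_2 − rank ∂_3 = (18 − 18) − 0 = 0, and there is no ∂_3, so H_2 = 0.

(K is a triangulation of the Klein bottle.)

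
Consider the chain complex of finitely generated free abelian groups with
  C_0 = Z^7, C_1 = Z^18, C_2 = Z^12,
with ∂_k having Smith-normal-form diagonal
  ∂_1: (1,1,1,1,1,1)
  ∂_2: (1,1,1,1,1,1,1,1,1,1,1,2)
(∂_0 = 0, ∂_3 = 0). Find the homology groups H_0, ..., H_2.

H_0 = Z,  H_1 = Z/2,  H_2 = 0.

H_0: b_0 = 7 − 0 − 6 = 1; torsion from ∂_1 factors > 1: none. So H_0 = Z.
H_1: b_1 = 18 − 6 − 12 = 0; torsion from ∂_2 factors > 1: [2]. So H_1 = Z/2.
H_2: b_2 = 12 − 12 − 0 = 0; torsion from ∂_3 factors > 1: none. So H_2 = 0.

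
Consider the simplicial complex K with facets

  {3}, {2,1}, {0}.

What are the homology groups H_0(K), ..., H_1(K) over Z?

K has 4 vertices, 1 edge.
rank ∂_0 = 0, rank ∂_1 = 1 ⇒ b_0 = 4 − 0 − 1 = 3; all invariant factors of ∂_1 are 1 so no torsion. So H_0 ≅ Z^3.
rank ∂_1 = 1, rank ∂_2 = 0 ⇒ b_1 = 1 − 1 − 0 = 0. So H_1 ≅ 0.

H_0 = Z^3,  H_1 = 0.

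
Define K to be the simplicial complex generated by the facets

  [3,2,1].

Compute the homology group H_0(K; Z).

H_0 = Z.

Fix the vertex order 1 < 2 < 3 and write every simplex with vertices in increasing order. Then dim K = 2 and the simplices of K are:

  0-simplices (3): [1], [2], [3]
  1-simplices (3): [1,2], [1,3], [2,3]
  2-simplices (1): [1,2,3]

Hence C_0 ≅ Z^3, C_1 ≅ Z^3, C_2 ≅ Z^1.

The boundary map ∂_1: C_1 → C_0 maps an edge to its endpoints' difference, ∂[p,q] = q − p.
This gives a 3×3 integer matrix of rank 2; reducing to Smith normal form yields diagonal entries (1,1).

∂_2: C_2 → C_1 maps a triangle to the signed sum of its edges. For instance
  ∂[1,2,3] = [2,3] − [1,3] + [1,2].
As a 3×1 matrix over Z this has rank 1, with invariant factors (1).

Computing H_k = (kernel of ∂_k) / (image of ∂_{k+1}):

  H_0: rank C_0 − rank ∂_1 = 3 − 2 = 1, and the invariant factors of ∂_1 are all 1, so H_0 ≅ Z.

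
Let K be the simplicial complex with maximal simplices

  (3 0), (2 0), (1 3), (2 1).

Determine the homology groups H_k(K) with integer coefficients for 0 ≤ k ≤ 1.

We work with the vertex ordering 0 < 1 < 2 < 3. The simplices of K, each written with vertices in increasing order, are:

  0-simplices (4): [0], [1], [2], [3]
  1-simplices (4): [0,2], [0,3], [1,2], [1,3]

so the chain groups are C_0 ≅ Z^4, C_1 ≅ Z^4.

The boundary map ∂_1: C_1 → C_0 maps an edge to its endpoints' difference, ∂[p,q] = q − p.
The resulting 4×4 matrix has rank 3, and its Smith normal form has invariant factors (1,1,1).

From H_k ≅ ker(∂_k) / im(∂_{k+1}) we obtain:

  H_0: rank C_0 − rank ∂_1 = 4 − 3 = 1, and the invariant factors of ∂_1 are all 1, so H_0 ≅ Z.
  H_1: rank ker ∂_1 − rank ∂_2 = (4 − 3) − 0 = 1, and there is no ∂_2, so H_1 ≅ Z.

(K is a triangulation of the circle S^1.)

H_0 ≅ Z,  H_1 ≅ Z.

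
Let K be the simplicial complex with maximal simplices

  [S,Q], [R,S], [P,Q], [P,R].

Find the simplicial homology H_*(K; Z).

H_0 ≅ Z,  H_1 ≅ Z.

Order the vertices as P < Q < R < S. Listing each simplex with vertices in this order, K has dimension 1 with simplices:

  0-simplices (4): P, Q, R, S
  1-simplices (4): PQ, PR, QS, RS

so the chain groups are C_0 ≅ Z^4, C_1 ≅ Z^4.

The boundary map ∂_1: C_1 → C_0 is given by ∂[p,q] = [q] − [p].
This gives a 4×4 integer matrix of rank 3; reducing to Smith normal form yields diagonal entries (1,1,1).

Now H_k = ker ∂_k / im ∂_{k+1}, so:

  H_0: rank C_0 − rank ∂_1 = 4 − 3 = 1, and the invariant factors of ∂_1 are all 1, so H_0 ≅ Z.
  H_1: rank ker ∂_1 − rank ∂_2 = (4 − 3) − 0 = 1, and there is no ∂_2, so H_1 ≅ Z.

(K is a triangulation of the circle S^1.)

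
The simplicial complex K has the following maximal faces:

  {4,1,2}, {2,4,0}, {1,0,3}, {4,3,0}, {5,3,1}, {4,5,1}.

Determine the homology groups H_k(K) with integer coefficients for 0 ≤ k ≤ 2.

H_0 = Z,  H_1 = Z,  H_2 = 0.

K has 6 vertices, 12 edges, 6 triangles.
rank ∂_0 = 0, rank ∂_1 = 5 ⇒ b_0 = 6 − 0 − 5 = 1; all invariant factors of ∂_1 are 1 so no torsion. So H_0 = Z.
rank ∂_1 = 5, rank ∂_2 = 6 ⇒ b_1 = 12 − 5 − 6 = 1; all invariant factors of ∂_2 are 1 so no torsion. So H_1 = Z.
rank ∂_2 = 6, rank ∂_3 = 0 ⇒ b_2 = 6 − 6 − 0 = 0. So H_2 = 0.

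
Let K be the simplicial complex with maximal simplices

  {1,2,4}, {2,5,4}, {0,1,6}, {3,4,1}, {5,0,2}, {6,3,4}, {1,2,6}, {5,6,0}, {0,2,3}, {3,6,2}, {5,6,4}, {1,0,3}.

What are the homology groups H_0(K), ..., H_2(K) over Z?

H_0 ≅ Z,  H_1 ≅ Z/2Z,  H_2 = 0.

Order the vertices as 0 < 1 < 2 < 3 < 4 < 5 < 6. Listing each simplex with vertices in this order, K has dimension 2 with simplices:

  0-simplices (7): [0], [1], [2], [3], [4], [5], [6]
  1-simplices (18): [0,1], [0,2], [0,3], [0,5], [0,6], [1,2], [1,3], [1,4], [1,6], [2,3], [2,4], [2,5], [2,6], [3,4], [3,6], [4,5], [4,6], [5,6]
  2-simplices (12): [0,1,3], [0,1,6], [0,2,3], [0,2,5], [0,5,6], [1,2,4], [1,2,6], [1,3,4], [2,3,6], [2,4,5], [3,4,6], [4,5,6]

Hence C_0 ≅ Z^7, C_1 ≅ Z^18, C_2 ≅ Z^12.

Boundary ∂_1: C_1 → C_0 maps an edge to its endpoints' difference, ∂[p,q] = q − p.
As a 7×18 matrix over Z this has rank 6, with invariant factors (1,1,1,1,1,1).

Boundary ∂_2: C_2 → C_1 sends each 2-simplex [p,q,r] to [q,r] − [p,r] + [p,q]. For instance
  ∂[0,2,3] = [2,3] − [0,3] + [0,2],
  ∂[3,4,6] = [4,6] − [3,6] + [3,4].
This gives a 18×12 integer matrix of rank 12; reducing to Smith normal form yields diagonal entries (1,1,1,1,1,1,1,1,1,1,1,2).

Computing H_k = (kernel of ∂_k) / (image of ∂_{k+1}):

  H_0: rank C_0 − rank ∂_1 = 7 − 6 = 1, and the invariant factors of ∂_1 are all 1, so H_0 ≅ Z.
  H_1: rank ker ∂_1 − rank ∂_2 = (18 − 6) − 12 = 0, and ∂_2 has invariant factor 2 > 1, so H_1 ≅ Z/2Z.
  H_2: rank ker ∂_2 − rank ∂_3 = (12 − 12) − 0 = 0, and there is no ∂_3, so H_2 ≅ 0.

As a check, the Euler characteristic is 7 − 18 + 12 = 1, which agrees with 1 − 0 + 0 = 1.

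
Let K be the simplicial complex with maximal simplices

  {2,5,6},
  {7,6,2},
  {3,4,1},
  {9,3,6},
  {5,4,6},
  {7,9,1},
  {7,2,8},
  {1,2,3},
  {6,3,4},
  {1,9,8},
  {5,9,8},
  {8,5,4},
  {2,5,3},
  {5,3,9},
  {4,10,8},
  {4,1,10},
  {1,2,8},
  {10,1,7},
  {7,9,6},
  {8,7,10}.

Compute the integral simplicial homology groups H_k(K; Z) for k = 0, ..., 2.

H_0 ≅ Z,  H_1 ≅ Z ⊕ Z/2,  H_2 = 0.

We work with the vertex ordering 1 < 2 < 3 < 4 < 5 < 6 < 7 < 8 < 9 < 10. The simplices of K, each written with vertices in increasing order, are:

  0-simplices (10): [1], [2], [3], [4], [5], [6], [7], [8], [9], [10]
  1-simplices (30): (30 of them)
  2-simplices (20): (20 of them)

so the chain groups are C_0 ≅ Z^10, C_1 ≅ Z^30, C_2 ≅ Z^20.

Boundary ∂_1: C_1 → C_0 sends each edge [p,q] (with p < q) to q − p. For instance
  ∂[8,9] = [9] − [8].
The 10×30 boundary matrix has rank 9 and Smith normal form diag(1,1,1,1,1,1,1,1,1).

Boundary ∂_2: C_2 → C_1 sends each 2-simplex [p,q,r] to [q,r] − [p,r] + [p,q]. For instance
  ∂[3,4,6] = [4,6] − [3,6] + [3,4],
  ∂[2,5,6] = [5,6] − [2,6] + [2,5].
The 30×20 boundary matrix has rank 20 and Smith normal form diag(1,1,1,1,1,1,1,1,1,1,1,1,1,1,1,1,1,1,1,2).

Reading off H_k = ker ∂_k / im ∂_{k+1}:

  H_0: rank C_0 − rank ∂_1 = 10 − 9 = 1, and the invariant factors of ∂_1 are all 1, so H_0 = Z.
  H_1: rank ker ∂_1 − rank ∂_2 = (30 − 9) − 20 = 1, and ∂_2 has invariant factor 2 > 1, so H_1 = Z ⊕ Z/2.
  H_2: rank ker ∂_2 − rank ∂_3 = (20 − 20) − 0 = 0, and there is no ∂_3, so H_2 = 0.

As a check, the Euler characteristic is 10 − 30 + 20 = 0, which agrees with 1 − 1 + 0 = 0.
(K is a triangulation of the Klein bottle.)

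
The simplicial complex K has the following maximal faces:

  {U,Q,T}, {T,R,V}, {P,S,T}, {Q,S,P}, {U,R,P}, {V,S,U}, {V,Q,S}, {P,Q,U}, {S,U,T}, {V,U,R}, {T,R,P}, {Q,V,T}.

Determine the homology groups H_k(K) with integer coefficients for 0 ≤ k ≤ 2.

H_0 = Z,  H_1 = Z_2,  H_2 = 0.

We work with the vertex ordering P < Q < R < S < T < U < V. The simplices of K, each written with vertices in increasing order, are:

  0-simplices (7): P, Q, R, S, T, U, V
  1-simplices (18): PQ, PR, PS, PT, PU, QS, QT, QU, QV, RT, RU, RV, ST, SU, SV, TU, TV, UV
  2-simplices (12): PQS, PQU, PRT, PRU, PST, QSV, QTU, QTV, RTV, RUV, STU, SUV

giving chain groups C_0 ≅ Z^7, C_1 ≅ Z^18, C_2 ≅ Z^12.

The boundary map ∂_1: C_1 → C_0 maps an edge to its endpoints' difference, ∂[p,q] = q − p.
As a 7×18 matrix over Z this has rank 6, with invariant factors (1,1,1,1,1,1).

The boundary map ∂_2: C_2 → C_1 sends each 2-simplex [p,q,r] to [q,r] − [p,r] + [p,q]. For instance
  ∂RUV = UV − RV + RU,
  ∂PQS = QS − PS + PQ.
The resulting 18×12 matrix has rank 12, and its Smith normal form has invariant factors (1,1,1,1,1,1,1,1,1,1,1,2).

Computing H_k = (kernel of ∂_k) / (image of ∂_{k+1}):

  H_0: rank C_0 − rank ∂_1 = 7 − 6 = 1, and the invariant factors of ∂_1 are all 1, so H_0 ≅ Z.
  H_1: rank ker ∂_1 − rank ∂_2 = (18 − 6) − 12 = 0, and ∂_2 has invariant factor 2 > 1, so H_1 ≅ Z_2.
  H_2: rank ker ∂_2 − rank ∂_3 = (12 − 12) − 0 = 0, and there is no ∂_3, so H_2 ≅ 0.

As a check, the Euler characteristic is 7 − 18 + 12 = 1, which agrees with 1 − 0 + 0 = 1.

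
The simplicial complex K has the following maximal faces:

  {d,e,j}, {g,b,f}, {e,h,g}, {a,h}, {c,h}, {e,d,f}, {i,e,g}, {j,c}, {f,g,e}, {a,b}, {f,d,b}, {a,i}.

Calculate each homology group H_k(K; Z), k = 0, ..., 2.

Order the vertices as a < b < c < d < e < f < g < h < i < j. Listing each simplex with vertices in this order, K has dimension 2 with simplices:

  0-simplices (10): a, b, c, d, e, f, g, h, i, j
  1-simplices (19): ab, ah, ai, bd, bf, bg, ch, cj, de, df, dj, ef, eg, eh, ei, ej, fg, gh, gi
  2-simplices (7): bdf, bfg, def, dej, efg, egh, egi

so the chain groups are C_0 ≅ Z^10, C_1 ≅ Z^19, C_2 ≅ Z^7.

The boundary map ∂_1: C_1 → C_0 sends each edge [p,q] (with p < q) to q − p. For instance
  ∂ej = j − e.
This gives a 10×19 integer matrix of rank 9; reducing to Smith normal form yields diagonal entries (1,1,1,1,1,1,1,1,1).

Boundary ∂_2: C_2 → C_1 acts by ∂[p,q,r] = [q,r] − [p,r] + [p,q]. For instance
  ∂bdf = df − bf + bd,
  ∂efg = fg − eg + ef.
The 19×7 boundary matrix has rank 7 and Smith normal form diag(1,1,1,1,1,1,1).

Now H_k = ker ∂_k / im ∂_{k+1}, so:

  H_0: rank C_0 − rank ∂_1 = 10 − 9 = 1, and the invariant factors of ∂_1 are all 1, so H_0 ≅ Z.
  H_1: rank ker ∂_1 − rank ∂_2 = (19 − 9) − 7 = 3, and the invariant factors of ∂_2 are all 1, so H_1 ≅ Z^3.
  H_2: rank ker ∂_2 − rank ∂_3 = (7 − 7) − 0 = 0, and there is no ∂_3, so H_2 ≅ 0.

H_0 = Z,  H_1 = Z^3,  H_2 = 0.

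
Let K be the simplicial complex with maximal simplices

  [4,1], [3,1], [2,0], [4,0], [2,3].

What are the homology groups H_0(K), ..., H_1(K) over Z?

Order the vertices as 0 < 1 < 2 < 3 < 4. Listing each simplex with vertices in this order, K has dimension 1 with simplices:

  0-simplices (5): [0], [1], [2], [3], [4]
  1-simplices (5): [0,2], [0,4], [1,3], [1,4], [2,3]

so the chain groups are C_0 ≅ Z^5, C_1 ≅ Z^5.

Boundary ∂_1: C_1 → C_0 is given by ∂[p,q] = [q] − [p]. For instance
  ∂[1,3] = [3] − [1].
This gives a 5×5 integer matrix of rank 4; reducing to Smith normal form yields diagonal entries (1,1,1,1).

Computing H_k = (kernel of ∂_k) / (image of ∂_{k+1}):

  H_0: rank C_0 − rank ∂_1 = 5 − 4 = 1, and the invariant factors of ∂_1 are all 1, so H_0 ≅ Z.
  H_1: rank ker ∂_1 − rank ∂_2 = (5 − 4) − 0 = 1, and there is no ∂_2, so H_1 ≅ Z.

H_0 ≅ Z,  H_1 ≅ Z.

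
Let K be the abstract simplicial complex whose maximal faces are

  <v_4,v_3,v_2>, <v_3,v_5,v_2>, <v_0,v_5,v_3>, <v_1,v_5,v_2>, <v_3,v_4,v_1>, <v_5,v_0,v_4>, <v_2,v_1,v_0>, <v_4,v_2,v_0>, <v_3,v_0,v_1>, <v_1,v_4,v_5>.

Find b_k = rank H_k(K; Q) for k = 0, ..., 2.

K has 6 vertices, 15 edges, 10 triangles.
rank ∂_0 = 0, rank ∂_1 = 5 ⇒ b_0 = 6 − 0 − 5 = 1; all invariant factors of ∂_1 are 1 so no torsion. So H_0 = Z.
rank ∂_1 = 5, rank ∂_2 = 10 ⇒ b_1 = 15 − 5 − 10 = 0; ∂_2 has invariant factor(s) [2] giving torsion. So H_1 = Z_2.
rank ∂_2 = 10, rank ∂_3 = 0 ⇒ b_2 = 10 − 10 − 0 = 0. So H_2 = 0.

b_0 = 1, b_1 = 0, b_2 = 0.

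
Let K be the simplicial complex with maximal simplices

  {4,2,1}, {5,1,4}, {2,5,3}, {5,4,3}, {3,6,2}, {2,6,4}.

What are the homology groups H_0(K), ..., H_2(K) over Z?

H_0 = Z,  H_1 = Z,  H_2 = 0.

Take the total order 1 < 2 < 3 < 4 < 5 < 6 on the vertex set. Then K (dimension 2) consists of the simplices:

  0-simplices (6): [1], [2], [3], [4], [5], [6]
  1-simplices (12): [1,2], [1,4], [1,5], [2,3], [2,4], [2,5], [2,6], [3,4], [3,5], [3,6], [4,5], [4,6]
  2-simplices (6): [1,2,4], [1,4,5], [2,3,5], [2,3,6], [2,4,6], [3,4,5]

so the chain groups are C_0 ≅ Z^6, C_1 ≅ Z^12, C_2 ≅ Z^6.

∂_1: C_1 → C_0 is given by ∂[p,q] = [q] − [p]. For instance
  ∂[1,2] = [2] − [1].
The 6×12 boundary matrix has rank 5 and Smith normal form diag(1,1,1,1,1).

∂_2: C_2 → C_1 sends each 2-simplex [p,q,r] to [q,r] − [p,r] + [p,q]. For instance
  ∂[2,3,6] = [3,6] − [2,6] + [2,3],
  ∂[3,4,5] = [4,5] − [3,5] + [3,4].
This gives a 12×6 integer matrix of rank 6; reducing to Smith normal form yields diagonal entries (1,1,1,1,1,1).

Now H_k = ker ∂_k / im ∂_{k+1}, so:

  H_0: rank C_0 − rank ∂_1 = 6 − 5 = 1, and the invariant factors of ∂_1 are all 1, so H_0 ≅ Z.
  H_1: rank ker ∂_1 − rank ∂_2 = (12 − 5) − 6 = 1, and the invariant factors of ∂_2 are all 1, so H_1 ≅ Z.
  H_2: rank ker ∂_2 − rank ∂_3 = (6 − 6) − 0 = 0, and there is no ∂_3, so H_2 ≅ 0.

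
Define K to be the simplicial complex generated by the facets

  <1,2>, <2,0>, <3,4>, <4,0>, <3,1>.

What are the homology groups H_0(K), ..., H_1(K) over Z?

Take the total order 0 < 1 < 2 < 3 < 4 on the vertex set. Then K (dimension 1) consists of the simplices:

  0-simplices (5): [0], [1], [2], [3], [4]
  1-simplices (5): [0,2], [0,4], [1,2], [1,3], [3,4]

Hence C_0 ≅ Z^5, C_1 ≅ Z^5.

∂_1: C_1 → C_0 maps an edge to its endpoints' difference, ∂[p,q] = q − p. For instance
  ∂[3,4] = [4] − [3].
The 5×5 boundary matrix has rank 4 and Smith normal form diag(1,1,1,1).

Reading off H_k = ker ∂_k / im ∂_{k+1}:

  H_0: rank C_0 − rank ∂_1 = 5 − 4 = 1, and the invariant factors of ∂_1 are all 1, so H_0 = Z.
  H_1: rank ker ∂_1 − rank ∂_2 = (5 − 4) − 0 = 1, and there is no ∂_2, so H_1 = Z.

As a check, the Euler characteristic is 5 − 5 = 0, which agrees with 1 − 1 = 0.
(K is a triangulation of the circle S^1.)

H_0 = Z,  H_1 = Z.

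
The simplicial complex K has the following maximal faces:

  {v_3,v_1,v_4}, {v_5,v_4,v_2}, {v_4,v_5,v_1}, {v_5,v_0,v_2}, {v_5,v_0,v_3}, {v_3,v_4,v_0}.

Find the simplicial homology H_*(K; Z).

H_0 ≅ Z,  H_1 ≅ Z,  H_2 = 0.

Order the vertices as v_0 < v_1 < v_2 < v_3 < v_4 < v_5. Listing each simplex with vertices in this order, K has dimension 2 with simplices:

  0-simplices (6): [v_0], [v_1], [v_2], [v_3], [v_4], [v_5]
  1-simplices (12): [v_0,v_2], [v_0,v_3], [v_0,v_4], [v_0,v_5], [v_1,v_3], [v_1,v_4], [v_1,v_5], [v_2,v_4], [v_2,v_5], [v_3,v_4], [v_3,v_5], [v_4,v_5]
  2-simplices (6): [v_0,v_2,v_5], [v_0,v_3,v_4], [v_0,v_3,v_5], [v_1,v_3,v_4], [v_1,v_4,v_5], [v_2,v_4,v_5]

Hence C_0 ≅ Z^6, C_1 ≅ Z^12, C_2 ≅ Z^6.

∂_1: C_1 → C_0 sends each edge [p,q] (with p < q) to q − p. For instance
  ∂[v_3,v_4] = [v_4] − [v_3].
The 6×12 boundary matrix has rank 5 and Smith normal form diag(1,1,1,1,1).

∂_2: C_2 → C_1 sends each 2-simplex [p,q,r] to [q,r] − [p,r] + [p,q]. For instance
  ∂[v_0,v_3,v_5] = [v_3,v_5] − [v_0,v_5] + [v_0,v_3],
  ∂[v_1,v_3,v_4] = [v_3,v_4] − [v_1,v_4] + [v_1,v_3].
The resulting 12×6 matrix has rank 6, and its Smith normal form has invariant factors (1,1,1,1,1,1).

Now H_k = ker ∂_k / im ∂_{k+1}, so:

  H_0: rank C_0 − rank ∂_1 = 6 − 5 = 1, and the invariant factors of ∂_1 are all 1, so H_0 = Z.
  H_1: rank ker ∂_1 − rank ∂_2 = (12 − 5) − 6 = 1, and the invariant factors of ∂_2 are all 1, so H_1 = Z.
  H_2: rank ker ∂_2 − rank ∂_3 = (6 − 6) − 0 = 0, and there is no ∂_3, so H_2 = 0.

(K is a triangulation of the cylinder S^1 x I.)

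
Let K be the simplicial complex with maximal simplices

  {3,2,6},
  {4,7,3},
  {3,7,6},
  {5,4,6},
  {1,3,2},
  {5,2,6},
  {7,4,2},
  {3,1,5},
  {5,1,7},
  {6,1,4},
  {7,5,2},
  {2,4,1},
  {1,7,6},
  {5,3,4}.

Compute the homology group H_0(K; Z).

K has 7 vertices, 21 edges, 14 triangles.
rank ∂_0 = 0, rank ∂_1 = 6 ⇒ b_0 = 7 − 0 − 6 = 1; all invariant factors of ∂_1 are 1 so no torsion. So H_0 ≅ Z.

H_0 ≅ Z.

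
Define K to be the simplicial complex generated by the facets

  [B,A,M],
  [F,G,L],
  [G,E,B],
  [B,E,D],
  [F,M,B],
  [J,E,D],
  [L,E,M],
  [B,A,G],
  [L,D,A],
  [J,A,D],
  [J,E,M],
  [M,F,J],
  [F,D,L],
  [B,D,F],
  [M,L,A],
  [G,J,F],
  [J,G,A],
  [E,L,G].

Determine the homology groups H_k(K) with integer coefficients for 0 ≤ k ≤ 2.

H_0 = Z,  H_1 = Z^2,  H_2 = Z.

We work with the vertex ordering A < B < D < E < F < G < J < L < M. The simplices of K, each written with vertices in increasing order, are:

  0-simplices (9): A, B, D, E, F, G, J, L, M
  1-simplices (27): AB, AD, AG, AJ, AL, AM, BD, BE, BF, BG, BM, DE, DF, DJ, DL, EG, EJ, EL, EM, FG, FJ, FL, FM, GJ, GL, JM, LM
  2-simplices (18): ABG, ABM, ADJ, ADL, AGJ, ALM, BDE, BDF, BEG, BFM, DEJ, DFL, EGL, EJM, ELM, FGJ, FGL, FJM

so the chain groups are C_0 ≅ Z^9, C_1 ≅ Z^27, C_2 ≅ Z^18.

∂_1: C_1 → C_0 is given by ∂[p,q] = [q] − [p]. For instance
  ∂FJ = J − F.
This gives a 9×27 integer matrix of rank 8; reducing to Smith normal form yields diagonal entries (1,1,1,1,1,1,1,1).

Boundary ∂_2: C_2 → C_1 maps a triangle to the signed sum of its edges. For instance
  ∂ABG = BG − AG + AB,
  ∂EJM = JM − EM + EJ.
The resulting 27×18 matrix has rank 17, and its Smith normal form has invariant factors (1,1,1,1,1,1,1,1,1,1,1,1,1,1,1,1,1).

From H_k ≅ ker(∂_k) / im(∂_{k+1}) we obtain:

  H_0: rank C_0 − rank ∂_1 = 9 − 8 = 1, and the invariant factors of ∂_1 are all 1, so H_0 ≅ Z.
  H_1: rank ker ∂_1 − rank ∂_2 = (27 − 8) − 17 = 2, and the invariant factors of ∂_2 are all 1, so H_1 ≅ Z^2.
  H_2: rank ker ∂_2 − rank ∂_3 = (18 − 17) − 0 = 1, and there is no ∂_3, so H_2 ≅ Z.

(K is a triangulation of the torus T^2.)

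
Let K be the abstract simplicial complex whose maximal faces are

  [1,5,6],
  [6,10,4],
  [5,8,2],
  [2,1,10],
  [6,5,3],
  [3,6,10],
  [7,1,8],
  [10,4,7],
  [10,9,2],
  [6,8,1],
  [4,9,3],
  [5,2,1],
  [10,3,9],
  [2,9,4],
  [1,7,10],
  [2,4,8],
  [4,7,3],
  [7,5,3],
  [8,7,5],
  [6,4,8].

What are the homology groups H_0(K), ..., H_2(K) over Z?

H_0 = Z,  H_1 = Z ⊕ Z/2Z,  H_2 = 0.

We work with the vertex ordering 1 < 2 < 3 < 4 < 5 < 6 < 7 < 8 < 9 < 10. The simplices of K, each written with vertices in increasing order, are:

  0-simplices (10): [1], [2], [3], [4], [5], [6], [7], [8], [9], [10]
  1-simplices (30): (30 of them)
  2-simplices (20): (20 of them)

giving chain groups C_0 ≅ Z^10, C_1 ≅ Z^30, C_2 ≅ Z^20.

The boundary map ∂_1: C_1 → C_0 is given by ∂[p,q] = [q] − [p].
The 10×30 boundary matrix has rank 9 and Smith normal form diag(1,1,1,1,1,1,1,1,1).

The boundary map ∂_2: C_2 → C_1 maps a triangle to the signed sum of its edges. For instance
  ∂[5,7,8] = [7,8] − [5,8] + [5,7],
  ∂[3,4,7] = [4,7] − [3,7] + [3,4].
The resulting 30×20 matrix has rank 20, and its Smith normal form has invariant factors (1,1,1,1,1,1,1,1,1,1,1,1,1,1,1,1,1,1,1,2).

Computing H_k = (kernel of ∂_k) / (image of ∂_{k+1}):

  H_0: rank C_0 − rank ∂_1 = 10 − 9 = 1, and the invariant factors of ∂_1 are all 1, so H_0 = Z.
  H_1: rank ker ∂_1 − rank ∂_2 = (30 − 9) − 20 = 1, and ∂_2 has invariant factor 2 > 1, so H_1 = Z ⊕ Z/2Z.
  H_2: rank ker ∂_2 − rank ∂_3 = (20 − 20) − 0 = 0, and there is no ∂_3, so H_2 = 0.

(K is a triangulation of the Klein bottle.)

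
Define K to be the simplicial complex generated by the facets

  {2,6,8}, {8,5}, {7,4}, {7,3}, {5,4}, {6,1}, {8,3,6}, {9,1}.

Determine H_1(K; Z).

Fix the vertex order 1 < 2 < 3 < 4 < 5 < 6 < 7 < 8 < 9 and write every simplex with vertices in increasing order. Then dim K = 2 and the simplices of K are:

  0-simplices (9): [1], [2], [3], [4], [5], [6], [7], [8], [9]
  1-simplices (11): [1,6], [1,9], [2,6], [2,8], [3,6], [3,7], [3,8], [4,5], [4,7], [5,8], [6,8]
  2-simplices (2): [2,6,8], [3,6,8]

so the chain groups are C_0 ≅ Z^9, C_1 ≅ Z^11, C_2 ≅ Z^2.

∂_1: C_1 → C_0 sends each edge [p,q] (with p < q) to q − p. For instance
  ∂[1,6] = [6] − [1].
As a 9×11 matrix over Z this has rank 8, with invariant factors (1,1,1,1,1,1,1,1).

The boundary map ∂_2: C_2 → C_1 acts by ∂[p,q,r] = [q,r] − [p,r] + [p,q]. For instance
  ∂[2,6,8] = [6,8] − [2,8] + [2,6],
  ∂[3,6,8] = [6,8] − [3,8] + [3,6].
The 11×2 boundary matrix has rank 2 and Smith normal form diag(1,1).

Reading off H_k = ker ∂_k / im ∂_{k+1}:

  H_1: rank ker ∂_1 − rank ∂_2 = (11 − 8) − 2 = 1, and the invariant factors of ∂_2 are all 1, so H_1 ≅ Z.

H_1 = Z.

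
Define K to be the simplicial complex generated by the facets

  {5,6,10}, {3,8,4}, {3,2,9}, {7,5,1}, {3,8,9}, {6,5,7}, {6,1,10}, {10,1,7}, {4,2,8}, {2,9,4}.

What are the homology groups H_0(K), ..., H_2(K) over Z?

We work with the vertex ordering 1 < 2 < 3 < 4 < 5 < 6 < 7 < 8 < 9 < 10. The simplices of K, each written with vertices in increasing order, are:

  0-simplices (10): [1], [2], [3], [4], [5], [6], [7], [8], [9], [10]
  1-simplices (20): [1,5], [1,6], [1,7], [1,10], [2,3], [2,4], [2,8], [2,9], [3,4], [3,8], [3,9], [4,8], [4,9], [5,6], [5,7], [5,10], [6,7], [6,10], [7,10], [8,9]
  2-simplices (10): [1,5,7], [1,6,10], [1,7,10], [2,3,9], [2,4,8], [2,4,9], [3,4,8], [3,8,9], [5,6,7], [5,6,10]

giving chain groups C_0 ≅ Z^10, C_1 ≅ Z^20, C_2 ≅ Z^10.

∂_1: C_1 → C_0 is given by ∂[p,q] = [q] − [p].
As a 10×20 matrix over Z this has rank 8, with invariant factors (1,1,1,1,1,1,1,1).

The boundary map ∂_2: C_2 → C_1 sends each 2-simplex [p,q,r] to [q,r] − [p,r] + [p,q]. For instance
  ∂[5,6,7] = [6,7] − [5,7] + [5,6],
  ∂[5,6,10] = [6,10] − [5,10] + [5,6].
The resulting 20×10 matrix has rank 10, and its Smith normal form has invariant factors (1,1,1,1,1,1,1,1,1,1).

From H_k ≅ ker(∂_k) / im(∂_{k+1}) we obtain:

  H_0: rank C_0 − rank ∂_1 = 10 − 8 = 2, and the invariant factors of ∂_1 are all 1, so H_0 = Z^2.
  H_1: rank ker ∂_1 − rank ∂_2 = (20 − 8) − 10 = 2, and the invariant factors of ∂_2 are all 1, so H_1 = Z^2.
  H_2: rank ker ∂_2 − rank ∂_3 = (10 − 10) − 0 = 0, and there is no ∂_3, so H_2 = 0.

As a check, the Euler characteristic is 10 − 20 + 10 = 0, which agrees with 2 − 2 + 0 = 0.

H_0 = Z^2,  H_1 = Z^2,  H_2 = 0.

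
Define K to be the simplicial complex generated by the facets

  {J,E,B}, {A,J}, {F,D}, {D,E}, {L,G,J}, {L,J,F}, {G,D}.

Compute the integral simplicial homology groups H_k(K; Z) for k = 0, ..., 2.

H_0 ≅ Z,  H_1 ≅ Z^2,  H_2 = 0.

Fix the vertex order A < B < D < E < F < G < J < L and write every simplex with vertices in increasing order. Then dim K = 2 and the simplices of K are:

  0-simplices (8): A, B, D, E, F, G, J, L
  1-simplices (12): AJ, BE, BJ, DE, DF, DG, EJ, FJ, FL, GJ, GL, JL
  2-simplices (3): BEJ, FJL, GJL

so the chain groups are C_0 ≅ Z^8, C_1 ≅ Z^12, C_2 ≅ Z^3.

∂_1: C_1 → C_0 sends each edge [p,q] (with p < q) to q − p.
As a 8×12 matrix over Z this has rank 7, with invariant factors (1,1,1,1,1,1,1).

Boundary ∂_2: C_2 → C_1 sends each 2-simplex [p,q,r] to [q,r] − [p,r] + [p,q]. For instance
  ∂BEJ = EJ − BJ + BE,
  ∂FJL = JL − FL + FJ.
The resulting 12×3 matrix has rank 3, and its Smith normal form has invariant factors (1,1,1).

Now H_k = ker ∂_k / im ∂_{k+1}, so:

  H_0: rank C_0 − rank ∂_1 = 8 − 7 = 1, and the invariant factors of ∂_1 are all 1, so H_0 ≅ Z.
  H_1: rank ker ∂_1 − rank ∂_2 = (12 − 7) − 3 = 2, and the invariant factors of ∂_2 are all 1, so H_1 ≅ Z^2.
  H_2: rank ker ∂_2 − rank ∂_3 = (3 − 3) − 0 = 0, and there is no ∂_3, so H_2 ≅ 0.

As a check, the Euler characteristic is 8 − 12 + 3 = -1, which agrees with 1 − 2 + 0 = -1.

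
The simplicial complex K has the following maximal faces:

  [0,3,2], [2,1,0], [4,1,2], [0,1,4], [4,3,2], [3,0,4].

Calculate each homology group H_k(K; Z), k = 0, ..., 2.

K has 5 vertices, 9 edges, 6 triangles.
rank ∂_0 = 0, rank ∂_1 = 4 ⇒ b_0 = 5 − 0 − 4 = 1; all invariant factors of ∂_1 are 1 so no torsion. So H_0 ≅ Z.
rank ∂_1 = 4, rank ∂_2 = 5 ⇒ b_1 = 9 − 4 − 5 = 0; all invariant factors of ∂_2 are 1 so no torsion. So H_1 ≅ 0.
rank ∂_2 = 5, rank ∂_3 = 0 ⇒ b_2 = 6 − 5 − 0 = 1. So H_2 ≅ Z.

H_0 ≅ Z,  H_1 = 0,  H_2 ≅ Z.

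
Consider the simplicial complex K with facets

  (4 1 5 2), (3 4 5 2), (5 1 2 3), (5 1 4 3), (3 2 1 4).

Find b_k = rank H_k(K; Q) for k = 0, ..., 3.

b_0 = 1, b_1 = 0, b_2 = 0, b_3 = 1.

Order the vertices as 1 < 2 < 3 < 4 < 5. Listing each simplex with vertices in this order, K has dimension 3 with simplices:

  0-simplices (5): [1], [2], [3], [4], [5]
  1-simplices (10): [1,2], [1,3], [1,4], [1,5], [2,3], [2,4], [2,5], [3,4], [3,5], [4,5]
  2-simplices (10): [1,2,3], [1,2,4], [1,2,5], [1,3,4], [1,3,5], [1,4,5], [2,3,4], [2,3,5], [2,4,5], [3,4,5]
  3-simplices (5): [1,2,3,4], [1,2,3,5], [1,2,4,5], [1,3,4,5], [2,3,4,5]

giving chain groups C_0 ≅ Z^5, C_1 ≅ Z^10, C_2 ≅ Z^10, C_3 ≅ Z^5.

Boundary ∂_1: C_1 → C_0 maps an edge to its endpoints' difference, ∂[p,q] = q − p. For instance
  ∂[1,4] = [4] − [1].
The resulting 5×10 matrix has rank 4, and its Smith normal form has invariant factors (1,1,1,1).

The boundary map ∂_2: C_2 → C_1 maps a triangle to the signed sum of its edges. For instance
  ∂[1,4,5] = [4,5] − [1,5] + [1,4],
  ∂[2,4,5] = [4,5] − [2,5] + [2,4].
As a 10×10 matrix over Z this has rank 6, with invariant factors (1,1,1,1,1,1).

Boundary ∂_3: C_3 → C_2 sends each 3-simplex σ to the alternating sum Σ_i (−1)^i (σ with its i-th vertex removed). For instance
  ∂[1,2,3,4] = [2,3,4] − [1,3,4] + [1,2,4] − [1,2,3],
  ∂[1,2,3,5] = [2,3,5] − [1,3,5] + [1,2,5] − [1,2,3].
The resulting 10×5 matrix has rank 4, and its Smith normal form has invariant factors (1,1,1,1).

Reading off H_k = ker ∂_k / im ∂_{k+1}:

  H_0: rank C_0 − rank ∂_1 = 5 − 4 = 1, and the invariant factors of ∂_1 are all 1, so H_0 = Z.
  H_1: rank ker ∂_1 − rank ∂_2 = (10 − 4) − 6 = 0, and the invariant factors of ∂_2 are all 1, so H_1 = 0.
  H_2: rank ker ∂_2 − rank ∂_3 = (10 − 6) − 4 = 0, and the invariant factors of ∂_3 are all 1, so H_2 = 0.
  H_3: rank ker ∂_3 − rank ∂_4 = (5 − 4) − 0 = 1, and there is no ∂_4, so H_3 = Z.

Hence the Betti numbers are b_0 = 1, b_1 = 0, b_2 = 0, b_3 = 1.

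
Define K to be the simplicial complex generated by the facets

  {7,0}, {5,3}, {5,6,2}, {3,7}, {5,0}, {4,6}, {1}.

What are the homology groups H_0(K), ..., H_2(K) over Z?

Order the vertices as 0 < 1 < 2 < 3 < 4 < 5 < 6 < 7. Listing each simplex with vertices in this order, K has dimension 2 with simplices:

  0-simplices (8): [0], [1], [2], [3], [4], [5], [6], [7]
  1-simplices (8): [0,5], [0,7], [2,5], [2,6], [3,5], [3,7], [4,6], [5,6]
  2-simplices (1): [2,5,6]

so the chain groups are C_0 ≅ Z^8, C_1 ≅ Z^8, C_2 ≅ Z^1.

The boundary map ∂_1: C_1 → C_0 sends each edge [p,q] (with p < q) to q − p.
The resulting 8×8 matrix has rank 6, and its Smith normal form has invariant factors (1,1,1,1,1,1).

Boundary ∂_2: C_2 → C_1 acts by ∂[p,q,r] = [q,r] − [p,r] + [p,q]. For instance
  ∂[2,5,6] = [5,6] − [2,6] + [2,5].
As a 8×1 matrix over Z this has rank 1, with invariant factors (1).

Computing H_k = (kernel of ∂_k) / (image of ∂_{k+1}):

  H_0: rank C_0 − rank ∂_1 = 8 − 6 = 2, and the invariant factors of ∂_1 are all 1, so H_0 ≅ Z^2.
  H_1: rank ker ∂_1 − rank ∂_2 = (8 − 6) − 1 = 1, and the invariant factors of ∂_2 are all 1, so H_1 ≅ Z.
  H_2: rank ker ∂_2 − rank ∂_3 = (1 − 1) − 0 = 0, and there is no ∂_3, so H_2 ≅ 0.

H_0 ≅ Z^2,  H_1 ≅ Z,  H_2 = 0.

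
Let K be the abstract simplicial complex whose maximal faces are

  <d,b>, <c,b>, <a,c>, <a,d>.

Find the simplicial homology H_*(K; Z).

H_0 ≅ Z,  H_1 ≅ Z.

Fix the vertex order a < b < c < d and write every simplex with vertices in increasing order. Then dim K = 1 and the simplices of K are:

  0-simplices (4): a, b, c, d
  1-simplices (4): ac, ad, bc, bd

so the chain groups are C_0 ≅ Z^4, C_1 ≅ Z^4.

The boundary map ∂_1: C_1 → C_0 sends each edge [p,q] (with p < q) to q − p.
As a 4×4 matrix over Z this has rank 3, with invariant factors (1,1,1).

Computing H_k = (kernel of ∂_k) / (image of ∂_{k+1}):

  H_0: rank C_0 − rank ∂_1 = 4 − 3 = 1, and the invariant factors of ∂_1 are all 1, so H_0 = Z.
  H_1: rank ker ∂_1 − rank ∂_2 = (4 − 3) − 0 = 1, and there is no ∂_2, so H_1 = Z.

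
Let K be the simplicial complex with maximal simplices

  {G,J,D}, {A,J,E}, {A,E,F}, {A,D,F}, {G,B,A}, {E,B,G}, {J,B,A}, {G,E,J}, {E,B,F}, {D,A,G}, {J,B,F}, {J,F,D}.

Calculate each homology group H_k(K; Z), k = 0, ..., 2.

Order the vertices as A < B < D < E < F < G < J. Listing each simplex with vertices in this order, K has dimension 2 with simplices:

  0-simplices (7): A, B, D, E, F, G, J
  1-simplices (18): AB, AD, AE, AF, AG, AJ, BE, BF, BG, BJ, DF, DG, DJ, EF, EG, EJ, FJ, GJ
  2-simplices (12): ABG, ABJ, ADF, ADG, AEF, AEJ, BEF, BEG, BFJ, DFJ, DGJ, EGJ

so the chain groups are C_0 ≅ Z^7, C_1 ≅ Z^18, C_2 ≅ Z^12.

The boundary map ∂_1: C_1 → C_0 sends each edge [p,q] (with p < q) to q − p. For instance
  ∂AD = D − A.
The 7×18 boundary matrix has rank 6 and Smith normal form diag(1,1,1,1,1,1).

∂_2: C_2 → C_1 sends each 2-simplex [p,q,r] to [q,r] − [p,r] + [p,q]. For instance
  ∂BFJ = FJ − BJ + BF,
  ∂ADF = DF − AF + AD.
As a 18×12 matrix over Z this has rank 12, with invariant factors (1,1,1,1,1,1,1,1,1,1,1,2).

Reading off H_k = ker ∂_k / im ∂_{k+1}:

  H_0: rank C_0 − rank ∂_1 = 7 − 6 = 1, and the invariant factors of ∂_1 are all 1, so H_0 = Z.
  H_1: rank ker ∂_1 − rank ∂_2 = (18 − 6) − 12 = 0, and ∂_2 has invariant factor 2 > 1, so H_1 = Z/2.
  H_2: rank ker ∂_2 − rank ∂_3 = (12 − 12) − 0 = 0, and there is no ∂_3, so H_2 = 0.

As a check, the Euler characteristic is 7 − 18 + 12 = 1, which agrees with 1 − 0 + 0 = 1.

H_0 ≅ Z,  H_1 ≅ Z/2,  H_2 = 0.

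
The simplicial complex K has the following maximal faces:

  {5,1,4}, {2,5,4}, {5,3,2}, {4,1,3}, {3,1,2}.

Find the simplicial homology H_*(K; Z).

H_0 ≅ Z,  H_1 ≅ Z,  H_2 = 0.

Order the vertices as 1 < 2 < 3 < 4 < 5. Listing each simplex with vertices in this order, K has dimension 2 with simplices:

  0-simplices (5): [1], [2], [3], [4], [5]
  1-simplices (10): [1,2], [1,3], [1,4], [1,5], [2,3], [2,4], [2,5], [3,4], [3,5], [4,5]
  2-simplices (5): [1,2,3], [1,3,4], [1,4,5], [2,3,5], [2,4,5]

Hence C_0 ≅ Z^5, C_1 ≅ Z^10, C_2 ≅ Z^5.

The boundary map ∂_1: C_1 → C_0 maps an edge to its endpoints' difference, ∂[p,q] = q − p. For instance
  ∂[1,5] = [5] − [1].
This gives a 5×10 integer matrix of rank 4; reducing to Smith normal form yields diagonal entries (1,1,1,1).

∂_2: C_2 → C_1 acts by ∂[p,q,r] = [q,r] − [p,r] + [p,q]. For instance
  ∂[1,3,4] = [3,4] − [1,4] + [1,3],
  ∂[2,4,5] = [4,5] − [2,5] + [2,4].
As a 10×5 matrix over Z this has rank 5, with invariant factors (1,1,1,1,1).

Reading off H_k = ker ∂_k / im ∂_{k+1}:

  H_0: rank C_0 − rank ∂_1 = 5 − 4 = 1, and the invariant factors of ∂_1 are all 1, so H_0 = Z.
  H_1: rank ker ∂_1 − rank ∂_2 = (10 − 4) − 5 = 1, and the invariant factors of ∂_2 are all 1, so H_1 = Z.
  H_2: rank ker ∂_2 − rank ∂_3 = (5 − 5) − 0 = 0, and there is no ∂_3, so H_2 = 0.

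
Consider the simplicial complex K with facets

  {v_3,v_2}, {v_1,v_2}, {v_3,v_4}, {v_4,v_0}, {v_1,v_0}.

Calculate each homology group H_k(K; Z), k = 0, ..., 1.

H_0 = Z,  H_1 = Z.

We work with the vertex ordering v_0 < v_1 < v_2 < v_3 < v_4. The simplices of K, each written with vertices in increasing order, are:

  0-simplices (5): [v_0], [v_1], [v_2], [v_3], [v_4]
  1-simplices (5): [v_0,v_1], [v_0,v_4], [v_1,v_2], [v_2,v_3], [v_3,v_4]

so the chain groups are C_0 ≅ Z^5, C_1 ≅ Z^5.

∂_1: C_1 → C_0 sends each edge [p,q] (with p < q) to q − p. For instance
  ∂[v_1,v_2] = [v_2] − [v_1].
The resulting 5×5 matrix has rank 4, and its Smith normal form has invariant factors (1,1,1,1).

Reading off H_k = ker ∂_k / im ∂_{k+1}:

  H_0: rank C_0 − rank ∂_1 = 5 − 4 = 1, and the invariant factors of ∂_1 are all 1, so H_0 = Z.
  H_1: rank ker ∂_1 − rank ∂_2 = (5 − 4) − 0 = 1, and there is no ∂_2, so H_1 = Z.

As a check, the Euler characteristic is 5 − 5 = 0, which agrees with 1 − 1 = 0.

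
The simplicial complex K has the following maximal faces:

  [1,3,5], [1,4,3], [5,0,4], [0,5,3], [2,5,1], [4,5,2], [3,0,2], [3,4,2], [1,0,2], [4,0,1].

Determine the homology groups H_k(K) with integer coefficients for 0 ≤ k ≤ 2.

Fix the vertex order 0 < 1 < 2 < 3 < 4 < 5 and write every simplex with vertices in increasing order. Then dim K = 2 and the simplices of K are:

  0-simplices (6): [0], [1], [2], [3], [4], [5]
  1-simplices (15): [0,1], [0,2], [0,3], [0,4], [0,5], [1,2], [1,3], [1,4], [1,5], [2,3], [2,4], [2,5], [3,4], [3,5], [4,5]
  2-simplices (10): [0,1,2], [0,1,4], [0,2,3], [0,3,5], [0,4,5], [1,2,5], [1,3,4], [1,3,5], [2,3,4], [2,4,5]

Hence C_0 ≅ Z^6, C_1 ≅ Z^15, C_2 ≅ Z^10.

Boundary ∂_1: C_1 → C_0 maps an edge to its endpoints' difference, ∂[p,q] = q − p.
As a 6×15 matrix over Z this has rank 5, with invariant factors (1,1,1,1,1).

The boundary map ∂_2: C_2 → C_1 maps a triangle to the signed sum of its edges. For instance
  ∂[0,3,5] = [3,5] − [0,5] + [0,3],
  ∂[0,1,4] = [1,4] − [0,4] + [0,1].
The 15×10 boundary matrix has rank 10 and Smith normal form diag(1,1,1,1,1,1,1,1,1,2).

Computing H_k = (kernel of ∂_k) / (image of ∂_{k+1}):

  H_0: rank C_0 − rank ∂_1 = 6 − 5 = 1, and the invariant factors of ∂_1 are all 1, so H_0 = Z.
  H_1: rank ker ∂_1 − rank ∂_2 = (15 − 5) − 10 = 0, and ∂_2 has invariant factor 2 > 1, so H_1 = Z_2.
  H_2: rank ker ∂_2 − rank ∂_3 = (10 − 10) − 0 = 0, and there is no ∂_3, so H_2 = 0.

As a check, the Euler characteristic is 6 − 15 + 10 = 1, which agrees with 1 − 0 + 0 = 1.

H_0 ≅ Z,  H_1 ≅ Z_2,  H_2 = 0.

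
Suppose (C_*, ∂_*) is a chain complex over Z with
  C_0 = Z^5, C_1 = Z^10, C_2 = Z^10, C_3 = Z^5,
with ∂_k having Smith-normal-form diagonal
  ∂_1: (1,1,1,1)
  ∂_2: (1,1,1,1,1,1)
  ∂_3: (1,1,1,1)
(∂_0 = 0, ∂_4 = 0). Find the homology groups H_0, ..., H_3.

H_0: b_0 = 5 − 0 − 4 = 1; torsion from ∂_1 factors > 1: none. So H_0 ≅ Z.
H_1: b_1 = 10 − 4 − 6 = 0; torsion from ∂_2 factors > 1: none. So H_1 ≅ 0.
H_2: b_2 = 10 − 6 − 4 = 0; torsion from ∂_3 factors > 1: none. So H_2 ≅ 0.
H_3: b_3 = 5 − 4 − 0 = 1; torsion from ∂_4 factors > 1: none. So H_3 ≅ Z.

H_0 ≅ Z,  H_1 = 0,  H_2 = 0,  H_3 ≅ Z.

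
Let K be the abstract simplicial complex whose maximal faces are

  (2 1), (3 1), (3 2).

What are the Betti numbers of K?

K has 3 vertices, 3 edges.
rank ∂_0 = 0, rank ∂_1 = 2 ⇒ b_0 = 3 − 0 − 2 = 1; all invariant factors of ∂_1 are 1 so no torsion. So H_0 ≅ Z.
rank ∂_1 = 2, rank ∂_2 = 0 ⇒ b_1 = 3 − 2 − 0 = 1. So H_1 ≅ Z.

b_0 = 1, b_1 = 1.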